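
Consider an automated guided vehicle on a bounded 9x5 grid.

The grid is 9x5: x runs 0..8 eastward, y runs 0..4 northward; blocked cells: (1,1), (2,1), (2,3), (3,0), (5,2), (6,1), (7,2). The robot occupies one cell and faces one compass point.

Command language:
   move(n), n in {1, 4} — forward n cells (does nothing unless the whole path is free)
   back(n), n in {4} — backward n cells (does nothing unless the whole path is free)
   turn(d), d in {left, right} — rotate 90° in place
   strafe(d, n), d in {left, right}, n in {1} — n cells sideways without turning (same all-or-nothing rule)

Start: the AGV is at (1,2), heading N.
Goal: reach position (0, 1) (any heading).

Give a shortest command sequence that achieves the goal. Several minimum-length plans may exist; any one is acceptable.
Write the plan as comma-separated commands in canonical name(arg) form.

strafe(left, 1), turn(left), strafe(left, 1)

start: at (1,2), heading N
[1] after strafe(left, 1): at (0,2), heading N
[2] after turn(left): at (0,2), heading W
[3] after strafe(left, 1): at (0,1), heading W
nothing shorter than 3 reaches the goal.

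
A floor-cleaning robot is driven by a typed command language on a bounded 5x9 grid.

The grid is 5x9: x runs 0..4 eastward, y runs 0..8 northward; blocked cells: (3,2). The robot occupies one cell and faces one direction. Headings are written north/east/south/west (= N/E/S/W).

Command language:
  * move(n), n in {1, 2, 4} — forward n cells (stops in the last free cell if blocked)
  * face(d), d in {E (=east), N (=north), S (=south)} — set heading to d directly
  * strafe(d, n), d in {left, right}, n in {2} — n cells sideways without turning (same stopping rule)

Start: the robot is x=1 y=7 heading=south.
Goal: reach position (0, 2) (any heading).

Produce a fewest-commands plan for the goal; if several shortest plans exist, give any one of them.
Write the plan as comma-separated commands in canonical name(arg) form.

begin: x=1 y=7 heading=south
1. strafe(right, 2) → x=0 y=7 heading=south
2. move(4) → x=0 y=3 heading=south
3. move(1) → x=0 y=2 heading=south
shorter routes all fall short; 3 is best.

strafe(right, 2), move(4), move(1)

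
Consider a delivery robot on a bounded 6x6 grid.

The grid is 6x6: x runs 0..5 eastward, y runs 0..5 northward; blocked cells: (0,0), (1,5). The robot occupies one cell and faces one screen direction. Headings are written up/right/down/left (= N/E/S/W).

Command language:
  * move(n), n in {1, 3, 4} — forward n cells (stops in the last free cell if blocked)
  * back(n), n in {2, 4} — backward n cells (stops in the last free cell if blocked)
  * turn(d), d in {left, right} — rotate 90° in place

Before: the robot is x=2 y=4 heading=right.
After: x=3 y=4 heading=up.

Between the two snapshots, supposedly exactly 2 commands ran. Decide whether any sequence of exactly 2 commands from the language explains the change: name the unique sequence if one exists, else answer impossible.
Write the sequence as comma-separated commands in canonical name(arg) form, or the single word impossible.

move(1), turn(left)

key: position moved to (3,4) AND the heading swung to N — translation plus rotation needed
from: x=2 y=4 heading=right
step 1 (move(1)): x=3 y=4 heading=right
step 2 (turn(left)): x=3 y=4 heading=up
no rival 2-sequence matches.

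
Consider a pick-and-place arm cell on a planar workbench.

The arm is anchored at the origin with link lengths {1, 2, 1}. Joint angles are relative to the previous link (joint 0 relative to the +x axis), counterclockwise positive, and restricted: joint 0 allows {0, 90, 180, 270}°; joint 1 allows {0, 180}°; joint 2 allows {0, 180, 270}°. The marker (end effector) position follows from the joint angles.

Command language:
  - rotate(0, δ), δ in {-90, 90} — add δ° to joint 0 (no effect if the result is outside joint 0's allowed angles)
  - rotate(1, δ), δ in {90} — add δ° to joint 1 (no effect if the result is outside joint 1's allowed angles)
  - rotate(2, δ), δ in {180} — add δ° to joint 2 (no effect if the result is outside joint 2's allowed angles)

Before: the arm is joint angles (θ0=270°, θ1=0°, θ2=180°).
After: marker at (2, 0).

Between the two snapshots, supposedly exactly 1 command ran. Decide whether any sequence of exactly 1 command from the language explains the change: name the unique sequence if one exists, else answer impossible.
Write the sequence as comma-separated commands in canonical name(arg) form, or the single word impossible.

rotate(0, 90)

t0: joint angles (θ0=270°, θ1=0°, θ2=180°)
step 1 (rotate(0, 90)): joint angles (θ0=0°, θ1=0°, θ2=180°)
all 4 alternatives checked — unique.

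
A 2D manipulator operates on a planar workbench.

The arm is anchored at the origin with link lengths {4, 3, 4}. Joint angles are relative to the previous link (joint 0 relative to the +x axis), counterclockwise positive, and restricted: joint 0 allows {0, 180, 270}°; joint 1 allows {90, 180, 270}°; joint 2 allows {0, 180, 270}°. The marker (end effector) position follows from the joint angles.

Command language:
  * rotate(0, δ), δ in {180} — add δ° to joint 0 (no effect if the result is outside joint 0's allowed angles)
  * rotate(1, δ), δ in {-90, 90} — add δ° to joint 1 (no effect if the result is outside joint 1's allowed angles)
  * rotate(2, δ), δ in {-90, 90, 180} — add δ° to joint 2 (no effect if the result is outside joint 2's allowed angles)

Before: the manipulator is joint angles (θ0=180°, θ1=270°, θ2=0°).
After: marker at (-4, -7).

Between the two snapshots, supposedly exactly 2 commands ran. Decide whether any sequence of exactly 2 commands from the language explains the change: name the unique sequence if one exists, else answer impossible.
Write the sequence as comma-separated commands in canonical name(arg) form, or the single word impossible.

rotate(1, -90), rotate(1, -90)

t0: joint angles (θ0=180°, θ1=270°, θ2=0°)
1. rotate(1, -90) → joint angles (θ0=180°, θ1=180°, θ2=0°)
2. rotate(1, -90) → joint angles (θ0=180°, θ1=90°, θ2=0°)
no other 2-command option fits: unique.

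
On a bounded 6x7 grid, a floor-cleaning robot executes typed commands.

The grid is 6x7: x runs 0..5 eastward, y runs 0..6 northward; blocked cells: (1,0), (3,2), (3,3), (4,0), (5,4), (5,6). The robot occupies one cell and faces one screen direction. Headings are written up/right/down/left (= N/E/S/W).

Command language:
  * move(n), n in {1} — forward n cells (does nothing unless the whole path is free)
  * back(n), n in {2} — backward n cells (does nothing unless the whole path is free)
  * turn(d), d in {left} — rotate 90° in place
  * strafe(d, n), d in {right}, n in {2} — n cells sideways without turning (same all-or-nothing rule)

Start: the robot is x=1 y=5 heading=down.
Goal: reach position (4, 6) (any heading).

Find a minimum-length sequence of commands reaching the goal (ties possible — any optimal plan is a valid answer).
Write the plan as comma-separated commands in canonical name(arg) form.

begin: x=1 y=5 heading=down
step 1 (turn(left)): x=1 y=5 heading=right
step 2 (move(1)): x=2 y=5 heading=right
step 3 (turn(left)): x=2 y=5 heading=up
step 4 (move(1)): x=2 y=6 heading=up
step 5 (strafe(right, 2)): x=4 y=6 heading=up
nothing shorter than 5 reaches the goal.

turn(left), move(1), turn(left), move(1), strafe(right, 2)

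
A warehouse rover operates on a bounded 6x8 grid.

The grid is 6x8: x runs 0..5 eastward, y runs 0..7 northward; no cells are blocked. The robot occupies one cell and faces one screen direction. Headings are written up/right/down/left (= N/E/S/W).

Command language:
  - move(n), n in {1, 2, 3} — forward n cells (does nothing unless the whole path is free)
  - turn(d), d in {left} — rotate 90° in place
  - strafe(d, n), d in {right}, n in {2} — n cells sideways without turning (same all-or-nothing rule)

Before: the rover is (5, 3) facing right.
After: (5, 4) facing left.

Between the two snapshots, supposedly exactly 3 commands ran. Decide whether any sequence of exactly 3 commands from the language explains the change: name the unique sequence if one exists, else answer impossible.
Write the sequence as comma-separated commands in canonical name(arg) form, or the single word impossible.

key: cell and facing (now W) both changed — the 3 commands mix motion and turning
initial: (5, 3) facing right
step 1 (turn(left)): (5, 3) facing up
step 2 (move(1)): (5, 4) facing up
step 3 (turn(left)): (5, 4) facing left
no rival 3-sequence matches.

turn(left), move(1), turn(left)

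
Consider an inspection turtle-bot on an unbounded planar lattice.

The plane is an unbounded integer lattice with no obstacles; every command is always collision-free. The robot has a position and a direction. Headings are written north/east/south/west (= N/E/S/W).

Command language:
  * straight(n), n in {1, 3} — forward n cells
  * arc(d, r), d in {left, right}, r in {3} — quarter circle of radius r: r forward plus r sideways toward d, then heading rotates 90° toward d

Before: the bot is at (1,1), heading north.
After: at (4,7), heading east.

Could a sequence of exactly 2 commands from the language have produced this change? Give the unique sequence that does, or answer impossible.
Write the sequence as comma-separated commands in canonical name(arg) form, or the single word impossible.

key: position moved to (4,7) AND the heading swung to E — translation plus rotation needed
from: at (1,1), heading north
[1] after straight(3): at (1,4), heading north
[2] after arc(right, 3): at (4,7), heading east
no other 2-command option fits: unique.

straight(3), arc(right, 3)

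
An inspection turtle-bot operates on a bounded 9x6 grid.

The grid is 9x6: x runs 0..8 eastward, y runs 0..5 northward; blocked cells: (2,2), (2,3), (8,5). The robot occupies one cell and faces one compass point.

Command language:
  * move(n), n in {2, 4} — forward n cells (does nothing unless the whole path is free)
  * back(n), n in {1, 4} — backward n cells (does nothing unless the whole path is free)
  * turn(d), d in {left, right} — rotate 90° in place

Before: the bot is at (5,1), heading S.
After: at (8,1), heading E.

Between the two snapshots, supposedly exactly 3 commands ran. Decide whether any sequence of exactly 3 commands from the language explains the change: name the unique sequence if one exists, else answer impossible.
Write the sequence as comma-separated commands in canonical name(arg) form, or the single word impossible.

key: order matters: swapping turn(left) and move(4) lands elsewhere
from: at (5,1), heading S
t=1 turn(left) ⇒ at (5,1), heading E
t=2 back(1) ⇒ at (4,1), heading E
t=3 move(4) ⇒ at (8,1), heading E
no other 3-command option fits: unique.

turn(left), back(1), move(4)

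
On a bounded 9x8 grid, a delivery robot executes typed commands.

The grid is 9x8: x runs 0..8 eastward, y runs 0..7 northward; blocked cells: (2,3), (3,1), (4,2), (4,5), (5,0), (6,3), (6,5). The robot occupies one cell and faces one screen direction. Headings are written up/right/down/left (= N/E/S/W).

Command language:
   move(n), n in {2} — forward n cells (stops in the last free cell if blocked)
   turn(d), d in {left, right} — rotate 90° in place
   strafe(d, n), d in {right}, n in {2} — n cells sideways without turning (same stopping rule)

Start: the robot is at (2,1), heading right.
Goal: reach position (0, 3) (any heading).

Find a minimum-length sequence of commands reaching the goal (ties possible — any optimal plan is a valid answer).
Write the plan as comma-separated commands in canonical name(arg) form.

turn(left), turn(left), move(2), strafe(right, 2)

initial: at (2,1), heading right
[1] after turn(left): at (2,1), heading up
[2] after turn(left): at (2,1), heading left
[3] after move(2): at (0,1), heading left
[4] after strafe(right, 2): at (0,3), heading left
no 3-step plan works, so 4 is optimal.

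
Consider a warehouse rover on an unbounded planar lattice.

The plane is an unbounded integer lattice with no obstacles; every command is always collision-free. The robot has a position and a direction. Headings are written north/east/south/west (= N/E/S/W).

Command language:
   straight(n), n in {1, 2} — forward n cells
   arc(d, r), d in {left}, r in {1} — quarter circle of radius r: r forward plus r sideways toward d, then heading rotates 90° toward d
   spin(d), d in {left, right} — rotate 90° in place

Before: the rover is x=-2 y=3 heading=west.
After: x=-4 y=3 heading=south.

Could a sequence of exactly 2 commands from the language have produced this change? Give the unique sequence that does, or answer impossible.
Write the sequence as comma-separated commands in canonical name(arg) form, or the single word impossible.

straight(2), spin(left)

key: order matters: swapping straight(2) and spin(left) lands elsewhere
start: x=-2 y=3 heading=west
step 1 (straight(2)): x=-4 y=3 heading=west
step 2 (spin(left)): x=-4 y=3 heading=south
uniquely the one of 25 2-step routes that fits.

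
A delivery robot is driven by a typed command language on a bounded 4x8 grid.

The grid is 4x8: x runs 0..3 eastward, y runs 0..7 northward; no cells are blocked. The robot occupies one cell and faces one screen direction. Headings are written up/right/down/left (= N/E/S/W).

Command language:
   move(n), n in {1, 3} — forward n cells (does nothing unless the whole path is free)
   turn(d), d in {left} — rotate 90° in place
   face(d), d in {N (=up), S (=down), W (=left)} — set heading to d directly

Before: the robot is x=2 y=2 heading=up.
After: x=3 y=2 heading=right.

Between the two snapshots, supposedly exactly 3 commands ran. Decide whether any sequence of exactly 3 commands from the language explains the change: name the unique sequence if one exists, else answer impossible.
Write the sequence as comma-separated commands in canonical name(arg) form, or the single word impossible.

key: position moved to (3,2) AND the heading swung to E — translation plus rotation needed
start: x=2 y=2 heading=up
t=1 face(S) ⇒ x=2 y=2 heading=down
t=2 turn(left) ⇒ x=2 y=2 heading=right
t=3 move(1) ⇒ x=3 y=2 heading=right
no rival 3-sequence matches.

face(S), turn(left), move(1)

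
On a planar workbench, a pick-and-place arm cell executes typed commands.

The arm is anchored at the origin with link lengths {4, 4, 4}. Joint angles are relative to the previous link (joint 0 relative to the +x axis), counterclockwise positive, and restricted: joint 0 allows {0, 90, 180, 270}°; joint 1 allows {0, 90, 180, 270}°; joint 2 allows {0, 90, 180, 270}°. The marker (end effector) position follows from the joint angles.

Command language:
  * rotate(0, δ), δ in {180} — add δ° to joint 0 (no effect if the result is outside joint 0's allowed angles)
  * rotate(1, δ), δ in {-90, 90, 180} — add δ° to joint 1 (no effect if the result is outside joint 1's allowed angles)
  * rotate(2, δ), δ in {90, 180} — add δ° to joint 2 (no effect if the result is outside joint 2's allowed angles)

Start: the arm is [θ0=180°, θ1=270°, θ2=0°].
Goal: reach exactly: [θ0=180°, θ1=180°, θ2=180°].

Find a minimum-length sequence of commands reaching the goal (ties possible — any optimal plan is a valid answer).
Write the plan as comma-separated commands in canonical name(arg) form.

rotate(1, -90), rotate(2, 180)

t0: [θ0=180°, θ1=270°, θ2=0°]
[1] after rotate(1, -90): [θ0=180°, θ1=180°, θ2=0°]
[2] after rotate(2, 180): [θ0=180°, θ1=180°, θ2=180°]
minimal: 2 command(s), checked below 2.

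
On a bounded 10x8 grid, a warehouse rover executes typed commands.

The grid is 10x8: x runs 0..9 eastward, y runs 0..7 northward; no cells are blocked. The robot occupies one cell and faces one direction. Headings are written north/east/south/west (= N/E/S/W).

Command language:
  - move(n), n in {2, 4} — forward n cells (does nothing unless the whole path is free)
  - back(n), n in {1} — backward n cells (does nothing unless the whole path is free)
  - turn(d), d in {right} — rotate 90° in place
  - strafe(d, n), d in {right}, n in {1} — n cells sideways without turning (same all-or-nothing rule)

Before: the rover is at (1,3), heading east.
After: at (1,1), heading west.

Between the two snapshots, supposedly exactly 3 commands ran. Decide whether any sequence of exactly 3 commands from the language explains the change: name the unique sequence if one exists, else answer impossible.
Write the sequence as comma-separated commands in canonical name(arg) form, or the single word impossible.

key: position moved to (1,1) AND the heading swung to W — translation plus rotation needed
initial: at (1,3), heading east
[1] after turn(right): at (1,3), heading south
[2] after move(2): at (1,1), heading south
[3] after turn(right): at (1,1), heading west
uniquely the one of 125 3-step routes that fits.

turn(right), move(2), turn(right)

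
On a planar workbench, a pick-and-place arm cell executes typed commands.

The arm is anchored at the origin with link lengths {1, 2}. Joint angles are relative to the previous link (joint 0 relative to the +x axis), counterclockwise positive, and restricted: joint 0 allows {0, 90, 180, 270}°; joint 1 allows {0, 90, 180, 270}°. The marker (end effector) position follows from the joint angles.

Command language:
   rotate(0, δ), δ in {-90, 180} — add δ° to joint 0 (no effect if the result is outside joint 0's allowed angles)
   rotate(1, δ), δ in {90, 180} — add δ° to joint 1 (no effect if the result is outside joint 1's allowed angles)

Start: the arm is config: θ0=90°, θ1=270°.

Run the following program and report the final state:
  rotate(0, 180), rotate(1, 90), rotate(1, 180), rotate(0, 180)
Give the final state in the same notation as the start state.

config: θ0=90°, θ1=180°

initial: config: θ0=90°, θ1=270°
1. rotate(0, 180) → config: θ0=270°, θ1=270°
2. rotate(1, 90) → config: θ0=270°, θ1=0°
3. rotate(1, 180) → config: θ0=270°, θ1=180°
4. rotate(0, 180) → config: θ0=90°, θ1=180°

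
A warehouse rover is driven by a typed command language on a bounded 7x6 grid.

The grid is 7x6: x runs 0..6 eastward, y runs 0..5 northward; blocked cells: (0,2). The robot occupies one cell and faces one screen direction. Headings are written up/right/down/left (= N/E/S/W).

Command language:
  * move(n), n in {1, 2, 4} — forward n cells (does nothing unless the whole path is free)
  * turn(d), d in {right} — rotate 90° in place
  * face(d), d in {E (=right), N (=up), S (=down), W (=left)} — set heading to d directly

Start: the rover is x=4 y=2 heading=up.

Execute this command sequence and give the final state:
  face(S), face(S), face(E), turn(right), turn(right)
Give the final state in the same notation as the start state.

x=4 y=2 heading=left

initial: x=4 y=2 heading=up
step 1 (face(S)): x=4 y=2 heading=down
step 2 (face(S)): x=4 y=2 heading=down
step 3 (face(E)): x=4 y=2 heading=right
step 4 (turn(right)): x=4 y=2 heading=down
step 5 (turn(right)): x=4 y=2 heading=left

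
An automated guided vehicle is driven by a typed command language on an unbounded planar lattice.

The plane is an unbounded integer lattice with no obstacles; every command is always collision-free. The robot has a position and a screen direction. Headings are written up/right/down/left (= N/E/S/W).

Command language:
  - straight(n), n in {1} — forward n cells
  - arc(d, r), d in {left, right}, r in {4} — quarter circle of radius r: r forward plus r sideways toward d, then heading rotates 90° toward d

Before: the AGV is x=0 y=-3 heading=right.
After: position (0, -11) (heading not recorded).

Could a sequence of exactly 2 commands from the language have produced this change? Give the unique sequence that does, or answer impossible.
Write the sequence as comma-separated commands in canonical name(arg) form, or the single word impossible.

t0: x=0 y=-3 heading=right
[1] after arc(right, 4): x=4 y=-7 heading=down
[2] after arc(right, 4): x=0 y=-11 heading=left
uniquely the one of 9 2-step routes that fits.

arc(right, 4), arc(right, 4)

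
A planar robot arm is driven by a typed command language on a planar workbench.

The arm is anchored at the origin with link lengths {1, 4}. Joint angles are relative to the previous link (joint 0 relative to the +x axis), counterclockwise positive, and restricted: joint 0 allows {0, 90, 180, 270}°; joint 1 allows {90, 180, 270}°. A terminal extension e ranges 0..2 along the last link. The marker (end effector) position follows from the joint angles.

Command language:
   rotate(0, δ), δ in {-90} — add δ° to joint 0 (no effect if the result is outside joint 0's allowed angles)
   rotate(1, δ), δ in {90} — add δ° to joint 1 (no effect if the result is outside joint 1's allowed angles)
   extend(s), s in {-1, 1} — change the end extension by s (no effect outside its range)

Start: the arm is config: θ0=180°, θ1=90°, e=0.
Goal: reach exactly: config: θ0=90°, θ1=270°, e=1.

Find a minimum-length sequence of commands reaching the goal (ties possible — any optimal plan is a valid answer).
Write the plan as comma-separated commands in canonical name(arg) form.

start: config: θ0=180°, θ1=90°, e=0
step 1 (rotate(0, -90)): config: θ0=90°, θ1=90°, e=0
step 2 (rotate(1, 90)): config: θ0=90°, θ1=180°, e=0
step 3 (rotate(1, 90)): config: θ0=90°, θ1=270°, e=0
step 4 (extend(1)): config: θ0=90°, θ1=270°, e=1
minimal: 4 command(s), checked below 4.

rotate(0, -90), rotate(1, 90), rotate(1, 90), extend(1)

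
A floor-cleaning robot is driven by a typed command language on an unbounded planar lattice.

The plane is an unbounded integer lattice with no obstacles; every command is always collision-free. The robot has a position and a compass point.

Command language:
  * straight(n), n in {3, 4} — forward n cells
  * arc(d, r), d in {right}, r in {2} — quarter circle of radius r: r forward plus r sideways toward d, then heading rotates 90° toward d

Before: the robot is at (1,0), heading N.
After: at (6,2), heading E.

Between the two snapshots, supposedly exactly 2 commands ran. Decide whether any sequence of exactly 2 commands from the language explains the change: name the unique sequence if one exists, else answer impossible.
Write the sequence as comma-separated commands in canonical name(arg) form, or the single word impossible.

key: order matters: swapping arc(right, 2) and straight(3) lands elsewhere
initial: at (1,0), heading N
1. arc(right, 2) → at (3,2), heading E
2. straight(3) → at (6,2), heading E
no other 2-command option fits: unique.

arc(right, 2), straight(3)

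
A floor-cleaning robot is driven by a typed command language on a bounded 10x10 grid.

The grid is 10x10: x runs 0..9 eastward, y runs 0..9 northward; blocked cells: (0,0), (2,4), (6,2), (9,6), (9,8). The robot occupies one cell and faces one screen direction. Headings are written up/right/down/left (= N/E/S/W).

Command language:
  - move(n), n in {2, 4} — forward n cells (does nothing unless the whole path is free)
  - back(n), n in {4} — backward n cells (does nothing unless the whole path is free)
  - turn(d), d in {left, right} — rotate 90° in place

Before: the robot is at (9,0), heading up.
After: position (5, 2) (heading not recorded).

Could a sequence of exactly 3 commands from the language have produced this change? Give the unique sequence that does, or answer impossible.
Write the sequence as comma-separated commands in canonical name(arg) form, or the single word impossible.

no 3-step route produces this change.

impossible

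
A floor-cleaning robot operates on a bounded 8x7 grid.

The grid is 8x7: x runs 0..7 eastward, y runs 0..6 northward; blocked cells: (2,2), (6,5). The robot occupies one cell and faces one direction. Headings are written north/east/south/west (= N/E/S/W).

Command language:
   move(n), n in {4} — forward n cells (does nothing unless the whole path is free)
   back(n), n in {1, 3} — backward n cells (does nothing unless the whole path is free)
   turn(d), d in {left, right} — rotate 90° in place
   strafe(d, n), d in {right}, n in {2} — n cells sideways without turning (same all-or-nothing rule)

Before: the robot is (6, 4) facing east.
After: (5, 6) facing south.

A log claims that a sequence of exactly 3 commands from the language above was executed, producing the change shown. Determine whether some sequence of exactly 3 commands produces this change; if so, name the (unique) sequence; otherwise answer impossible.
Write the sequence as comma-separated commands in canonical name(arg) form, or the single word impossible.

impossible

all 216 sequences checked — none match.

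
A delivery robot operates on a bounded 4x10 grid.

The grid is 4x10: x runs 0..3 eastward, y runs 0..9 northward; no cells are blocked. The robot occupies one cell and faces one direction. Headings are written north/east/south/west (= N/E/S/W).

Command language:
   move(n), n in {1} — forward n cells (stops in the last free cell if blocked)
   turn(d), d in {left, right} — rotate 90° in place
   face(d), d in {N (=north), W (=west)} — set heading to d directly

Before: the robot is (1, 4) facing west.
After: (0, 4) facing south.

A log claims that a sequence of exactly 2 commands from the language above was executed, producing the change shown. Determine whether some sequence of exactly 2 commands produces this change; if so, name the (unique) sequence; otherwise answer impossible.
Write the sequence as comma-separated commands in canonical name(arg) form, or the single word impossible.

key: position moved to (0,4) AND the heading swung to S — translation plus rotation needed
start: (1, 4) facing west
[1] after move(1): (0, 4) facing west
[2] after turn(left): (0, 4) facing south
no rival 2-sequence matches.

move(1), turn(left)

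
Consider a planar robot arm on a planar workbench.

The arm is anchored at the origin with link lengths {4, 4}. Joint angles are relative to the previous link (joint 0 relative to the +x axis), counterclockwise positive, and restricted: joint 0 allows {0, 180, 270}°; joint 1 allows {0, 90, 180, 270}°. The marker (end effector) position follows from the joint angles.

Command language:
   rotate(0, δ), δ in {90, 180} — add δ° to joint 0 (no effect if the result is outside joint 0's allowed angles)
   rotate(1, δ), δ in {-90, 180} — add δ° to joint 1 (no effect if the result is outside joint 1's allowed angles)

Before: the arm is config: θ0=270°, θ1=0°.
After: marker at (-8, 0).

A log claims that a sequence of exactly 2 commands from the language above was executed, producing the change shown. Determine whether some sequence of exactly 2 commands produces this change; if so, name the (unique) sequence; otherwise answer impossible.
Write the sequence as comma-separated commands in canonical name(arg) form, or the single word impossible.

rotate(0, 90), rotate(0, 180)

key: order matters: swapping rotate(0, 90) and rotate(0, 180) lands elsewhere
from: config: θ0=270°, θ1=0°
t=1 rotate(0, 90) ⇒ config: θ0=0°, θ1=0°
t=2 rotate(0, 180) ⇒ config: θ0=180°, θ1=0°
no rival 2-sequence matches.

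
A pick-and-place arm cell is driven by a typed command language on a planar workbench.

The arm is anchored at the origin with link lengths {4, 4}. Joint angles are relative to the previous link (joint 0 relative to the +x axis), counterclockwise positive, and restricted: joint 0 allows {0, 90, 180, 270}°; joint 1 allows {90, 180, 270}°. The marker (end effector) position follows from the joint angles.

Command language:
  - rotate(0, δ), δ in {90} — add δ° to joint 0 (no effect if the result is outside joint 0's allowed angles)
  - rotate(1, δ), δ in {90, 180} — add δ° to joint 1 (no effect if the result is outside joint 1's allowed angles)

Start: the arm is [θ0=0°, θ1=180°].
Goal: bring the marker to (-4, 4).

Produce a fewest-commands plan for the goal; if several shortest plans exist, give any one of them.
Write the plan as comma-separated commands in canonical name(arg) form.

rotate(0, 90), rotate(0, 90), rotate(1, 90)

t0: [θ0=0°, θ1=180°]
1. rotate(0, 90) → [θ0=90°, θ1=180°]
2. rotate(0, 90) → [θ0=180°, θ1=180°]
3. rotate(1, 90) → [θ0=180°, θ1=270°]
nothing shorter than 3 reaches the goal.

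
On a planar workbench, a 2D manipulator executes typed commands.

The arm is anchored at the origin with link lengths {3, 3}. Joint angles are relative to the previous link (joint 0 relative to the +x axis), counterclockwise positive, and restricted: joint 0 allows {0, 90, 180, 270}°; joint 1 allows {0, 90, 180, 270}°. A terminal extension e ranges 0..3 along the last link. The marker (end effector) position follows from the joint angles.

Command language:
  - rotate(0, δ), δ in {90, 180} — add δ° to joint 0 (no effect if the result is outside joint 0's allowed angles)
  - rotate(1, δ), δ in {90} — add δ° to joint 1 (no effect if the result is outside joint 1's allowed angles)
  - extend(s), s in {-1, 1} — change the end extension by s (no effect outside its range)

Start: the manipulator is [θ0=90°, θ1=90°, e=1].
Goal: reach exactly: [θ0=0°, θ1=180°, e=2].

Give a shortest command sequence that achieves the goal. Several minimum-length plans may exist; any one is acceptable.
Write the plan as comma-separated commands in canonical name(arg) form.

initial: [θ0=90°, θ1=90°, e=1]
[1] after rotate(0, 180): [θ0=270°, θ1=90°, e=1]
[2] after rotate(0, 90): [θ0=0°, θ1=90°, e=1]
[3] after extend(1): [θ0=0°, θ1=90°, e=2]
[4] after rotate(1, 90): [θ0=0°, θ1=180°, e=2]
no 3-step plan works, so 4 is optimal.

rotate(0, 180), rotate(0, 90), extend(1), rotate(1, 90)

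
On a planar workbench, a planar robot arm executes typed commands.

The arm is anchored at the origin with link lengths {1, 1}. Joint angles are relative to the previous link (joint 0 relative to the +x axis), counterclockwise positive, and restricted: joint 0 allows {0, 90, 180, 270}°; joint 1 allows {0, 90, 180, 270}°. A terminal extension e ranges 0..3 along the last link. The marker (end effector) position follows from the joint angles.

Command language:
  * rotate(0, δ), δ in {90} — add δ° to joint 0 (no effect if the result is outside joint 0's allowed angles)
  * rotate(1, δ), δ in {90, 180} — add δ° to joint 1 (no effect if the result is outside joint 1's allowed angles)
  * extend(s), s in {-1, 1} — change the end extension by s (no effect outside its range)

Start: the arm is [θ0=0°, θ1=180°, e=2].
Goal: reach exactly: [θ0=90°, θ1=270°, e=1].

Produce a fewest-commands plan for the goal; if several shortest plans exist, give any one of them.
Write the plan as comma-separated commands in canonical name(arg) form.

rotate(1, 90), extend(-1), rotate(0, 90)

t0: [θ0=0°, θ1=180°, e=2]
1. rotate(1, 90) → [θ0=0°, θ1=270°, e=2]
2. extend(-1) → [θ0=0°, θ1=270°, e=1]
3. rotate(0, 90) → [θ0=90°, θ1=270°, e=1]
no 2-step plan works, so 3 is optimal.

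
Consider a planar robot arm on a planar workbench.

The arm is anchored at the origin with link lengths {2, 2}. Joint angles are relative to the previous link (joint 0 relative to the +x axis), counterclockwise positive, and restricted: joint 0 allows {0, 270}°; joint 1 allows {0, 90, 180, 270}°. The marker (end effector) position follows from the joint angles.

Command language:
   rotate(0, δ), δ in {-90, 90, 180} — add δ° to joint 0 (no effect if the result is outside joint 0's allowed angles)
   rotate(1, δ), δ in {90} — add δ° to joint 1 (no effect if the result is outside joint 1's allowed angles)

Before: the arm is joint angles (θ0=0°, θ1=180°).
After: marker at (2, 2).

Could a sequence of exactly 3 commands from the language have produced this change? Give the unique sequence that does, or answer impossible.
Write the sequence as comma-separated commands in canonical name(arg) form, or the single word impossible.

rotate(1, 90), rotate(1, 90), rotate(1, 90)

initial: joint angles (θ0=0°, θ1=180°)
t=1 rotate(1, 90) ⇒ joint angles (θ0=0°, θ1=270°)
t=2 rotate(1, 90) ⇒ joint angles (θ0=0°, θ1=0°)
t=3 rotate(1, 90) ⇒ joint angles (θ0=0°, θ1=90°)
no other 3-command option fits: unique.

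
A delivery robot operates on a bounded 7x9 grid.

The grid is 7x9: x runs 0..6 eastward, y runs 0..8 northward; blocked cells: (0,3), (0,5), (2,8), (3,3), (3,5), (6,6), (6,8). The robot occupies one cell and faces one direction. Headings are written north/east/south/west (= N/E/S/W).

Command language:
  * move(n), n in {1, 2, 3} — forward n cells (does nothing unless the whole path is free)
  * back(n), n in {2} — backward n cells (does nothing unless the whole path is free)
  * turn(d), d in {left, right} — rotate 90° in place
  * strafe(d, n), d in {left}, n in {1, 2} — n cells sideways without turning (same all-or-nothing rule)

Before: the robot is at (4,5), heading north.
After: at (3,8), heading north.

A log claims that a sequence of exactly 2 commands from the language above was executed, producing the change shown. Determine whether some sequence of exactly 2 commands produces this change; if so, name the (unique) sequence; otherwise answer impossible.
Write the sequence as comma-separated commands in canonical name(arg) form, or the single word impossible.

move(3), strafe(left, 1)

key: heading stays N — no command in the sequence turns
initial: at (4,5), heading north
step 1 (move(3)): at (4,8), heading north
step 2 (strafe(left, 1)): at (3,8), heading north
no rival 2-sequence matches.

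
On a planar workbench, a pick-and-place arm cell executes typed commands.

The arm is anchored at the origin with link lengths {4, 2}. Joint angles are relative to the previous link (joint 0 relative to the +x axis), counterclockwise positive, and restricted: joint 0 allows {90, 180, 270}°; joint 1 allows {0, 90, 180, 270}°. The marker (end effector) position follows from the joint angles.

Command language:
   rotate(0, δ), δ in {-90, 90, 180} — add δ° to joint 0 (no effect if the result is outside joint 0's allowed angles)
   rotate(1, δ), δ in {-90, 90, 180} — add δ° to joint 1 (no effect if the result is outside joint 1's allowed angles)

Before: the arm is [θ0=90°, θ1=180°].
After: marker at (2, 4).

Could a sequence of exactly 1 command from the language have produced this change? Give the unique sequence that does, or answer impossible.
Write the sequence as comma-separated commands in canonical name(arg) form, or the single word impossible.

rotate(1, 90)

t0: [θ0=90°, θ1=180°]
[1] after rotate(1, 90): [θ0=90°, θ1=270°]
all 6 alternatives checked — unique.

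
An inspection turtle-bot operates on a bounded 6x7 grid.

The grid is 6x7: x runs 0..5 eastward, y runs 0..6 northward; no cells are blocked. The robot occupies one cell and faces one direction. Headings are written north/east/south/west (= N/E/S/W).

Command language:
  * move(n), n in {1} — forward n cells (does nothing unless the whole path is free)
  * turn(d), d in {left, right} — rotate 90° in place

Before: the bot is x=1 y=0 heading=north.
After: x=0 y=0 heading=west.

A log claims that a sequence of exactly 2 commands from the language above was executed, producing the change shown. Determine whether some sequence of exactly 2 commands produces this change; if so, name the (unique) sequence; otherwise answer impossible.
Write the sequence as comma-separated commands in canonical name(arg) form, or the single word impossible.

turn(left), move(1)

key: order matters: swapping turn(left) and move(1) lands elsewhere
begin: x=1 y=0 heading=north
t=1 turn(left) ⇒ x=1 y=0 heading=west
t=2 move(1) ⇒ x=0 y=0 heading=west
no other 2-command option fits: unique.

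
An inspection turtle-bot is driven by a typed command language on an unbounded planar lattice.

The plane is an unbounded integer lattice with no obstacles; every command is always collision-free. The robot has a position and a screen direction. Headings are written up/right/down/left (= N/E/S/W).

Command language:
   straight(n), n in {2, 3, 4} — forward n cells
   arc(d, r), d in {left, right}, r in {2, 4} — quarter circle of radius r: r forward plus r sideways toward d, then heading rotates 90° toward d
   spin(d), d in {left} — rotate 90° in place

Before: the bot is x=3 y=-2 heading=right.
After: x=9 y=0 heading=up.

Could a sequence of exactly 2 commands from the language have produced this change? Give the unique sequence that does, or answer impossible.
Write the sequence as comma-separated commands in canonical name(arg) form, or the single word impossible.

key: position moved to (9,0) AND the heading swung to N — translation plus rotation needed
begin: x=3 y=-2 heading=right
1. straight(4) → x=7 y=-2 heading=right
2. arc(left, 2) → x=9 y=0 heading=up
no other 2-command option fits: unique.

straight(4), arc(left, 2)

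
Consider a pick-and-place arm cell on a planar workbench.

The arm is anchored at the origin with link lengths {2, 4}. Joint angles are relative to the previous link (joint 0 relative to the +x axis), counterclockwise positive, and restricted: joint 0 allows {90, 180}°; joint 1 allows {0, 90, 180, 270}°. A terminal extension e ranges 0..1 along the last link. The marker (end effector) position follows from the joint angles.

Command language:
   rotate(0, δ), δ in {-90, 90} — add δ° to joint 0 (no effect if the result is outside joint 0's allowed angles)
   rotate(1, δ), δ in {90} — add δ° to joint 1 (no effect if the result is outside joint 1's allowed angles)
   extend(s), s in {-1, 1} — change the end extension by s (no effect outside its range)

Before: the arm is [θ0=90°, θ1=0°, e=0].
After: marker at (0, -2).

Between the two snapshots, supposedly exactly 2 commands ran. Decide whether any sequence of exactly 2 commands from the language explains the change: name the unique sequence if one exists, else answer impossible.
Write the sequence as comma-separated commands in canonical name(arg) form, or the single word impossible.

rotate(1, 90), rotate(1, 90)

initial: [θ0=90°, θ1=0°, e=0]
t=1 rotate(1, 90) ⇒ [θ0=90°, θ1=90°, e=0]
t=2 rotate(1, 90) ⇒ [θ0=90°, θ1=180°, e=0]
uniquely the one of 25 2-step routes that fits.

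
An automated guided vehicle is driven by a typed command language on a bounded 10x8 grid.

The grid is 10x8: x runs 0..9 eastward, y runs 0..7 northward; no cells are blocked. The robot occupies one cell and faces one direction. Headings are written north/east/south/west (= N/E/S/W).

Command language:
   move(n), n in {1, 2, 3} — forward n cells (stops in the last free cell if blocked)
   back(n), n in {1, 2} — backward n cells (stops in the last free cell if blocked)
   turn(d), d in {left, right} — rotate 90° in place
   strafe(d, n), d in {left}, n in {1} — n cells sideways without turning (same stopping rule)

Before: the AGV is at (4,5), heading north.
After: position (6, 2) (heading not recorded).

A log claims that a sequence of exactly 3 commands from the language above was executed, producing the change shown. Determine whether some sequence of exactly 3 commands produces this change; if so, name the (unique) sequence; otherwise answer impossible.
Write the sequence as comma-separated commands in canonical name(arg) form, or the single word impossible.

checked all 3-command options: none fits.

impossible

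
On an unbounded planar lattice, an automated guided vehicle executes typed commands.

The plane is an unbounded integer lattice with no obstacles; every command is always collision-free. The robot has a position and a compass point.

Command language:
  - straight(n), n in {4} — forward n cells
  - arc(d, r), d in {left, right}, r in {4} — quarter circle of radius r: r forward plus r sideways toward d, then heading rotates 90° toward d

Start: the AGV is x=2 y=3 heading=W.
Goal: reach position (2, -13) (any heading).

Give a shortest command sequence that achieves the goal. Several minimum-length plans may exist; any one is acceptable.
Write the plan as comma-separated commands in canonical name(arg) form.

initial: x=2 y=3 heading=W
t=1 arc(left, 4) ⇒ x=-2 y=-1 heading=S
t=2 arc(left, 4) ⇒ x=2 y=-5 heading=E
t=3 arc(right, 4) ⇒ x=6 y=-9 heading=S
t=4 arc(right, 4) ⇒ x=2 y=-13 heading=W
minimal: 4 command(s), checked below 4.

arc(left, 4), arc(left, 4), arc(right, 4), arc(right, 4)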